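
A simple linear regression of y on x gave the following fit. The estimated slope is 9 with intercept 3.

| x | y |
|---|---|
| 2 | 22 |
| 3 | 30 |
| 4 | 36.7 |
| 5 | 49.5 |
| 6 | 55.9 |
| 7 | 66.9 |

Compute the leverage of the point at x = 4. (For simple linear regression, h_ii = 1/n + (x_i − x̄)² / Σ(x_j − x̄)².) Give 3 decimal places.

h = 0.181

x̄ = (2 + 3 + 4 + 5 + 6 + 7)/6 = 4.5
Σ(x − x̄)² = 6.25 + 2.25 + 0.25 + 0.25 + 2.25 + 6.25 = 17.5
h = 1/6 + (-0.5)²/17.5 = 0.166667 + 0.0142857 = 0.181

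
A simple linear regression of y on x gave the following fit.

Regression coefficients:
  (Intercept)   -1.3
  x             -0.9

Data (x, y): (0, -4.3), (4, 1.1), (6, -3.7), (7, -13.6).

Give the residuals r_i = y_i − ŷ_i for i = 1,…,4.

x=0: ŷ = -1.3 − 0.9·0 = -1.3; r = -4.3 − (-1.3) = -3
x=4: ŷ = -1.3 − 0.9·4 = -4.9; r = 1.1 − (-4.9) = 6
x=6: ŷ = -1.3 − 0.9·6 = -6.7; r = -3.7 − (-6.7) = 3
x=7: ŷ = -1.3 − 0.9·7 = -7.6; r = -13.6 − (-7.6) = -6

-3, 6, 3, -6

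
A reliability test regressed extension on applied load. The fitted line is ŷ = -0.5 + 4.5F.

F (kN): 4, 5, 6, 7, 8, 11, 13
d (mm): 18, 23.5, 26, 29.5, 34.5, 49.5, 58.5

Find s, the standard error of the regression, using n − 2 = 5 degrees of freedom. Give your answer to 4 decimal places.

F=4: ŷ = -0.5 + 4.5·4 = 17.5; e = 18 − 17.5 = 0.5
F=5: ŷ = -0.5 + 4.5·5 = 22; e = 23.5 − 22 = 1.5
F=6: ŷ = -0.5 + 4.5·6 = 26.5; e = 26 − 26.5 = -0.5
F=7: ŷ = -0.5 + 4.5·7 = 31; e = 29.5 − 31 = -1.5
F=8: ŷ = -0.5 + 4.5·8 = 35.5; e = 34.5 − 35.5 = -1
F=11: ŷ = -0.5 + 4.5·11 = 49; e = 49.5 − 49 = 0.5
F=13: ŷ = -0.5 + 4.5·13 = 58; e = 58.5 − 58 = 0.5
SSE = 0.25 + 2.25 + 0.25 + 2.25 + 1 + 0.25 + 0.25 = 6.5
s = √(6.5/5) = √1.3 ≈ 1.1402

s = 1.1402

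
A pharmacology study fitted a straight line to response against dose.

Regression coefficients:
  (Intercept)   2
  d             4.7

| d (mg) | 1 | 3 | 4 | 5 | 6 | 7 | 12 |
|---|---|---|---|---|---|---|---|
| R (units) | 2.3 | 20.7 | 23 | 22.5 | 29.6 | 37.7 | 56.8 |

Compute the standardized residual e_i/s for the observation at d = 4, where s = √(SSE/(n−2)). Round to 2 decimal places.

0.61

d=1: ŷ = 2 + 4.7·1 = 6.7; e = 2.3 − 6.7 = -4.4
d=3: ŷ = 2 + 4.7·3 = 16.1; e = 20.7 − 16.1 = 4.6
d=4: ŷ = 2 + 4.7·4 = 20.8; e = 23 − 20.8 = 2.2
d=5: ŷ = 2 + 4.7·5 = 25.5; e = 22.5 − 25.5 = -3
d=6: ŷ = 2 + 4.7·6 = 30.2; e = 29.6 − 30.2 = -0.6
d=7: ŷ = 2 + 4.7·7 = 34.9; e = 37.7 − 34.9 = 2.8
d=12: ŷ = 2 + 4.7·12 = 58.4; e = 56.8 − 58.4 = -1.6
SSE = 19.36 + 21.16 + 4.84 + 9 + 0.36 + 7.84 + 2.56 = 65.12
s = √(65.12/5) = 3.60888
e/s = 2.2 / 3.60888 = 0.61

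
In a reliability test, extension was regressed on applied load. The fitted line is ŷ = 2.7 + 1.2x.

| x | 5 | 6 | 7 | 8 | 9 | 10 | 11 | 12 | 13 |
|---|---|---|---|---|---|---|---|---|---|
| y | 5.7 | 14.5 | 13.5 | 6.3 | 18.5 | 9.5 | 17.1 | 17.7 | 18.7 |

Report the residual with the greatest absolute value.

e = -6

x=5: ŷ = 2.7 + 1.2·5 = 8.7; e = 5.7 − 8.7 = -3
x=6: ŷ = 2.7 + 1.2·6 = 9.9; e = 14.5 − 9.9 = 4.6
x=7: ŷ = 2.7 + 1.2·7 = 11.1; e = 13.5 − 11.1 = 2.4
x=8: ŷ = 2.7 + 1.2·8 = 12.3; e = 6.3 − 12.3 = -6
x=9: ŷ = 2.7 + 1.2·9 = 13.5; e = 18.5 − 13.5 = 5
x=10: ŷ = 2.7 + 1.2·10 = 14.7; e = 9.5 − 14.7 = -5.2
x=11: ŷ = 2.7 + 1.2·11 = 15.9; e = 17.1 − 15.9 = 1.2
x=12: ŷ = 2.7 + 1.2·12 = 17.1; e = 17.7 − 17.1 = 0.6
x=13: ŷ = 2.7 + 1.2·13 = 18.3; e = 18.7 − 18.3 = 0.4
Largest |e| is 6 at x = 8, residual -6.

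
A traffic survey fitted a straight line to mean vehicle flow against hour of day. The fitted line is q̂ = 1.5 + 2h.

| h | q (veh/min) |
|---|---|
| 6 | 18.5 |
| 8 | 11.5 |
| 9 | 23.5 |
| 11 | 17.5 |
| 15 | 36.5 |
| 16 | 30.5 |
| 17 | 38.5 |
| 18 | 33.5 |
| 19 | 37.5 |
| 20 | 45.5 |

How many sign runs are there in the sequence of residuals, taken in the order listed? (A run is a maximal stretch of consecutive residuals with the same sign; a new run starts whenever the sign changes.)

h=6: q̂ = 1.5 + 2·6 = 13.5; e = 18.5 − 13.5 = 5
h=8: q̂ = 1.5 + 2·8 = 17.5; e = 11.5 − 17.5 = -6
h=9: q̂ = 1.5 + 2·9 = 19.5; e = 23.5 − 19.5 = 4
h=11: q̂ = 1.5 + 2·11 = 23.5; e = 17.5 − 23.5 = -6
h=15: q̂ = 1.5 + 2·15 = 31.5; e = 36.5 − 31.5 = 5
h=16: q̂ = 1.5 + 2·16 = 33.5; e = 30.5 − 33.5 = -3
h=17: q̂ = 1.5 + 2·17 = 35.5; e = 38.5 − 35.5 = 3
h=18: q̂ = 1.5 + 2·18 = 37.5; e = 33.5 − 37.5 = -4
h=19: q̂ = 1.5 + 2·19 = 39.5; e = 37.5 − 39.5 = -2
h=20: q̂ = 1.5 + 2·20 = 41.5; e = 45.5 − 41.5 = 4
Signs: + − + − + − + − − +
Runs: +×1, −×1, +×1, −×1, +×1, −×1, +×1, −×2, +×1 → 9

9 runs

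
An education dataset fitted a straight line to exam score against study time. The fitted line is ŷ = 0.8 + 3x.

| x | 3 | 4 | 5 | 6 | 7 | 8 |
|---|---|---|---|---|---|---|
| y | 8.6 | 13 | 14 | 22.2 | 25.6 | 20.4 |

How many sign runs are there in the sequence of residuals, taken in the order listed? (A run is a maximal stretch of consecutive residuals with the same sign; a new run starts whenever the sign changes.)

x=3: ŷ = 0.8 + 3·3 = 9.8; r = 8.6 − 9.8 = -1.2
x=4: ŷ = 0.8 + 3·4 = 12.8; r = 13 − 12.8 = 0.2
x=5: ŷ = 0.8 + 3·5 = 15.8; r = 14 − 15.8 = -1.8
x=6: ŷ = 0.8 + 3·6 = 18.8; r = 22.2 − 18.8 = 3.4
x=7: ŷ = 0.8 + 3·7 = 21.8; r = 25.6 − 21.8 = 3.8
x=8: ŷ = 0.8 + 3·8 = 24.8; r = 20.4 − 24.8 = -4.4
Signs: − + − + + −
Runs: −×1, +×1, −×1, +×2, −×1 → 5

5 runs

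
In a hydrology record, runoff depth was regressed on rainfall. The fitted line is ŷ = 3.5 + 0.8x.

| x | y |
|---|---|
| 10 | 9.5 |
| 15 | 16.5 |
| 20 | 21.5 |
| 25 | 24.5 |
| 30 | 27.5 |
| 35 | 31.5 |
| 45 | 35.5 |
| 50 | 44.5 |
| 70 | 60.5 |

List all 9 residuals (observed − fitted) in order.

x=10: ŷ = 3.5 + 0.8·10 = 11.5; e = 9.5 − 11.5 = -2
x=15: ŷ = 3.5 + 0.8·15 = 15.5; e = 16.5 − 15.5 = 1
x=20: ŷ = 3.5 + 0.8·20 = 19.5; e = 21.5 − 19.5 = 2
x=25: ŷ = 3.5 + 0.8·25 = 23.5; e = 24.5 − 23.5 = 1
x=30: ŷ = 3.5 + 0.8·30 = 27.5; e = 27.5 − 27.5 = 0
x=35: ŷ = 3.5 + 0.8·35 = 31.5; e = 31.5 − 31.5 = 0
x=45: ŷ = 3.5 + 0.8·45 = 39.5; e = 35.5 − 39.5 = -4
x=50: ŷ = 3.5 + 0.8·50 = 43.5; e = 44.5 − 43.5 = 1
x=70: ŷ = 3.5 + 0.8·70 = 59.5; e = 60.5 − 59.5 = 1

-2, 1, 2, 1, 0, 0, -4, 1, 1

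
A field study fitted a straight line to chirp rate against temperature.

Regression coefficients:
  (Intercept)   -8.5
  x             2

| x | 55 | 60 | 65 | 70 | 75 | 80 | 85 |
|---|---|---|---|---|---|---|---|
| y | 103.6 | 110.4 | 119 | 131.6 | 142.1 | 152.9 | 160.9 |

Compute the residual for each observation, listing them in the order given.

2.1, -1.1, -2.5, 0.1, 0.6, 1.4, -0.6

x=55: ŷ = -8.5 + 2·55 = 101.5; e = 103.6 − 101.5 = 2.1
x=60: ŷ = -8.5 + 2·60 = 111.5; e = 110.4 − 111.5 = -1.1
x=65: ŷ = -8.5 + 2·65 = 121.5; e = 119 − 121.5 = -2.5
x=70: ŷ = -8.5 + 2·70 = 131.5; e = 131.6 − 131.5 = 0.1
x=75: ŷ = -8.5 + 2·75 = 141.5; e = 142.1 − 141.5 = 0.6
x=80: ŷ = -8.5 + 2·80 = 151.5; e = 152.9 − 151.5 = 1.4
x=85: ŷ = -8.5 + 2·85 = 161.5; e = 160.9 − 161.5 = -0.6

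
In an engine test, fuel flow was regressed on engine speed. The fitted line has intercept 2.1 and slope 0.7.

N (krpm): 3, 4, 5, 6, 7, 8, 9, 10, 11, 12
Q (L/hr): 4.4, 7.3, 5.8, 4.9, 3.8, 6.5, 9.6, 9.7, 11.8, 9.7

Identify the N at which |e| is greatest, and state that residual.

N = 7, e = -3.2

N=3: ŷ = 2.1 + 0.7·3 = 4.2; e = 4.4 − 4.2 = 0.2
N=4: ŷ = 2.1 + 0.7·4 = 4.9; e = 7.3 − 4.9 = 2.4
N=5: ŷ = 2.1 + 0.7·5 = 5.6; e = 5.8 − 5.6 = 0.2
N=6: ŷ = 2.1 + 0.7·6 = 6.3; e = 4.9 − 6.3 = -1.4
N=7: ŷ = 2.1 + 0.7·7 = 7; e = 3.8 − 7 = -3.2
N=8: ŷ = 2.1 + 0.7·8 = 7.7; e = 6.5 − 7.7 = -1.2
N=9: ŷ = 2.1 + 0.7·9 = 8.4; e = 9.6 − 8.4 = 1.2
N=10: ŷ = 2.1 + 0.7·10 = 9.1; e = 9.7 − 9.1 = 0.6
N=11: ŷ = 2.1 + 0.7·11 = 9.8; e = 11.8 − 9.8 = 2
N=12: ŷ = 2.1 + 0.7·12 = 10.5; e = 9.7 − 10.5 = -0.8
Largest |e| is 3.2 at N = 7, residual -3.2.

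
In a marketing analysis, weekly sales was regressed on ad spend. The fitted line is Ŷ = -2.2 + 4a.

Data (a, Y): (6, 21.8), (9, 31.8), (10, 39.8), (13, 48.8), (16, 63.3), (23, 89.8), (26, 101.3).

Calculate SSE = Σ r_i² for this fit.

SSE = 11.5

a=6: Ŷ = -2.2 + 4·6 = 21.8; r = 21.8 − 21.8 = 0
a=9: Ŷ = -2.2 + 4·9 = 33.8; r = 31.8 − 33.8 = -2
a=10: Ŷ = -2.2 + 4·10 = 37.8; r = 39.8 − 37.8 = 2
a=13: Ŷ = -2.2 + 4·13 = 49.8; r = 48.8 − 49.8 = -1
a=16: Ŷ = -2.2 + 4·16 = 61.8; r = 63.3 − 61.8 = 1.5
a=23: Ŷ = -2.2 + 4·23 = 89.8; r = 89.8 − 89.8 = 0
a=26: Ŷ = -2.2 + 4·26 = 101.8; r = 101.3 − 101.8 = -0.5
SSE = 0 + 4 + 4 + 1 + 2.25 + 0 + 0.25 = 11.5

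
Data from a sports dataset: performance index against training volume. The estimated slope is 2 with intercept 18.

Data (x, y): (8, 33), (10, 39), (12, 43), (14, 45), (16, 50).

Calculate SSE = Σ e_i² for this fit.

SSE = 4

x=8: ŷ = 18 + 2·8 = 34; e = 33 − 34 = -1
x=10: ŷ = 18 + 2·10 = 38; e = 39 − 38 = 1
x=12: ŷ = 18 + 2·12 = 42; e = 43 − 42 = 1
x=14: ŷ = 18 + 2·14 = 46; e = 45 − 46 = -1
x=16: ŷ = 18 + 2·16 = 50; e = 50 − 50 = 0
SSE = 1 + 1 + 1 + 1 + 0 = 4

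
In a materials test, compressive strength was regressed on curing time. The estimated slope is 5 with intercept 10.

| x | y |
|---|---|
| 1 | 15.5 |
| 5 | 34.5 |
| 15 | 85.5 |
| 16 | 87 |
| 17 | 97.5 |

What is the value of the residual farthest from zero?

e = -3

x=1: ŷ = 10 + 5·1 = 15; e = 15.5 − 15 = 0.5
x=5: ŷ = 10 + 5·5 = 35; e = 34.5 − 35 = -0.5
x=15: ŷ = 10 + 5·15 = 85; e = 85.5 − 85 = 0.5
x=16: ŷ = 10 + 5·16 = 90; e = 87 − 90 = -3
x=17: ŷ = 10 + 5·17 = 95; e = 97.5 − 95 = 2.5
Largest |e| is 3 at x = 16, residual -3.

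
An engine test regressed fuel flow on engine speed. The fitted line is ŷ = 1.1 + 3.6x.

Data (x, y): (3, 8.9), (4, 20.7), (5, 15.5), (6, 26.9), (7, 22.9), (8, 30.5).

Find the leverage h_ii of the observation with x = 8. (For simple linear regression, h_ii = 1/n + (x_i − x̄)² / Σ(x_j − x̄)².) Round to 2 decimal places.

h = 0.52

x̄ = (3 + 4 + 5 + 6 + 7 + 8)/6 = 5.5
Σ(x − x̄)² = 6.25 + 2.25 + 0.25 + 0.25 + 2.25 + 6.25 = 17.5
h = 1/6 + (2.5)²/17.5 = 0.166667 + 0.357143 = 0.52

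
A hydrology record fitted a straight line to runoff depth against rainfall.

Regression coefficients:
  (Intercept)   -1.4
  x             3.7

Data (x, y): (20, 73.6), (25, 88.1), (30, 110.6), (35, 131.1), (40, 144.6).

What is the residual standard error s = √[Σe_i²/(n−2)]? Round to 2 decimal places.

s = 2.83

x=20: ŷ = -1.4 + 3.7·20 = 72.6; e = 73.6 − 72.6 = 1
x=25: ŷ = -1.4 + 3.7·25 = 91.1; e = 88.1 − 91.1 = -3
x=30: ŷ = -1.4 + 3.7·30 = 109.6; e = 110.6 − 109.6 = 1
x=35: ŷ = -1.4 + 3.7·35 = 128.1; e = 131.1 − 128.1 = 3
x=40: ŷ = -1.4 + 3.7·40 = 146.6; e = 144.6 − 146.6 = -2
SSE = 1 + 9 + 1 + 9 + 4 = 24
s = √(24/3) = √8 ≈ 2.83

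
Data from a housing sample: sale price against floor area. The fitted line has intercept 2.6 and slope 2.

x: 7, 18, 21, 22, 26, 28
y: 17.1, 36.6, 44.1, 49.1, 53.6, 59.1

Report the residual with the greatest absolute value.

x=7: ŷ = 2.6 + 2·7 = 16.6; r = 17.1 − 16.6 = 0.5
x=18: ŷ = 2.6 + 2·18 = 38.6; r = 36.6 − 38.6 = -2
x=21: ŷ = 2.6 + 2·21 = 44.6; r = 44.1 − 44.6 = -0.5
x=22: ŷ = 2.6 + 2·22 = 46.6; r = 49.1 − 46.6 = 2.5
x=26: ŷ = 2.6 + 2·26 = 54.6; r = 53.6 − 54.6 = -1
x=28: ŷ = 2.6 + 2·28 = 58.6; r = 59.1 − 58.6 = 0.5
Largest |r| is 2.5 at x = 22, residual 2.5.

r = 2.5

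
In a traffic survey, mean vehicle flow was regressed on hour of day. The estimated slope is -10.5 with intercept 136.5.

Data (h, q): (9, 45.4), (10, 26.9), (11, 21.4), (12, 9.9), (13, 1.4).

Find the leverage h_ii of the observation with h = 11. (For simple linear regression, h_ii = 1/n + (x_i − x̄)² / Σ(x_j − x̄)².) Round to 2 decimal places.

h̄ = (9 + 10 + 11 + 12 + 13)/5 = 11
Σ(h − h̄)² = 4 + 1 + 0 + 1 + 4 = 10
h = 1/5 + (0)²/10 = 0.2 + 0 = 0.20

h = 0.20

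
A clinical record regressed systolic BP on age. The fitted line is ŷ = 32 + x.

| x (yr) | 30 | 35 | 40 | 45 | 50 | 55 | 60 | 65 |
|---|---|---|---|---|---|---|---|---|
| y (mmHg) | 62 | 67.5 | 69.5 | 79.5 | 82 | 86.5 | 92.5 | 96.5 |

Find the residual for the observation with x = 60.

ŷ = 32 + 60 = 92
r = 92.5 − 92 = 0.5

r = 0.5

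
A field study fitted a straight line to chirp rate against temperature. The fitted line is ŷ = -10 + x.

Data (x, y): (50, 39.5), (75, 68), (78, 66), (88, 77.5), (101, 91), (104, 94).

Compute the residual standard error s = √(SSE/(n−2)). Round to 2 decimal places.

x=50: ŷ = -10 + 50 = 40; r = 39.5 − 40 = -0.5
x=75: ŷ = -10 + 75 = 65; r = 68 − 65 = 3
x=78: ŷ = -10 + 78 = 68; r = 66 − 68 = -2
x=88: ŷ = -10 + 88 = 78; r = 77.5 − 78 = -0.5
x=101: ŷ = -10 + 101 = 91; r = 91 − 91 = 0
x=104: ŷ = -10 + 104 = 94; r = 94 − 94 = 0
SSE = 0.25 + 9 + 4 + 0.25 + 0 + 0 = 13.5
s = √(13.5/4) = √3.375 ≈ 1.84

s = 1.84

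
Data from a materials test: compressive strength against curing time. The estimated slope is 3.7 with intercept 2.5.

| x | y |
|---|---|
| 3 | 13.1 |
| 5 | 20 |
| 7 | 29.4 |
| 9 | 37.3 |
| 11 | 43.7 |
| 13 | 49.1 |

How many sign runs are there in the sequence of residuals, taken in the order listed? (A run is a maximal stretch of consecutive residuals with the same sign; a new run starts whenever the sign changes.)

x=3: ŷ = 2.5 + 3.7·3 = 13.6; e = 13.1 − 13.6 = -0.5
x=5: ŷ = 2.5 + 3.7·5 = 21; e = 20 − 21 = -1
x=7: ŷ = 2.5 + 3.7·7 = 28.4; e = 29.4 − 28.4 = 1
x=9: ŷ = 2.5 + 3.7·9 = 35.8; e = 37.3 − 35.8 = 1.5
x=11: ŷ = 2.5 + 3.7·11 = 43.2; e = 43.7 − 43.2 = 0.5
x=13: ŷ = 2.5 + 3.7·13 = 50.6; e = 49.1 − 50.6 = -1.5
Signs: − − + + + −
Runs: −×2, +×3, −×1 → 3

3 runs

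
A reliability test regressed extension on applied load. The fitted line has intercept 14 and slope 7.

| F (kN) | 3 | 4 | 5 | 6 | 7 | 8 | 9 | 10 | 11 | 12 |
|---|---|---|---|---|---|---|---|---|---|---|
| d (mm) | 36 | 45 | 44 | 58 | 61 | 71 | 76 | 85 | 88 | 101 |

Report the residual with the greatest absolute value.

r = -5

F=3: d̂ = 14 + 7·3 = 35; r = 36 − 35 = 1
F=4: d̂ = 14 + 7·4 = 42; r = 45 − 42 = 3
F=5: d̂ = 14 + 7·5 = 49; r = 44 − 49 = -5
F=6: d̂ = 14 + 7·6 = 56; r = 58 − 56 = 2
F=7: d̂ = 14 + 7·7 = 63; r = 61 − 63 = -2
F=8: d̂ = 14 + 7·8 = 70; r = 71 − 70 = 1
F=9: d̂ = 14 + 7·9 = 77; r = 76 − 77 = -1
F=10: d̂ = 14 + 7·10 = 84; r = 85 − 84 = 1
F=11: d̂ = 14 + 7·11 = 91; r = 88 − 91 = -3
F=12: d̂ = 14 + 7·12 = 98; r = 101 − 98 = 3
Largest |r| is 5 at F = 5, residual -5.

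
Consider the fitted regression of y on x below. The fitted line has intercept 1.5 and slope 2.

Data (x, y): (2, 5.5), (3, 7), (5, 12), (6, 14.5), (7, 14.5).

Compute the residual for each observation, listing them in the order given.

0, -0.5, 0.5, 1, -1

x=2: ŷ = 1.5 + 2·2 = 5.5; r = 5.5 − 5.5 = 0
x=3: ŷ = 1.5 + 2·3 = 7.5; r = 7 − 7.5 = -0.5
x=5: ŷ = 1.5 + 2·5 = 11.5; r = 12 − 11.5 = 0.5
x=6: ŷ = 1.5 + 2·6 = 13.5; r = 14.5 − 13.5 = 1
x=7: ŷ = 1.5 + 2·7 = 15.5; r = 14.5 − 15.5 = -1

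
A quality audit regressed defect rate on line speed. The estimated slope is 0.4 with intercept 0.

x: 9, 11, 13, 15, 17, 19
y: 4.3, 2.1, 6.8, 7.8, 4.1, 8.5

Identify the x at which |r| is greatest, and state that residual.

x = 17, r = -2.7

x=9: ŷ = 0.4·9 = 3.6; r = 4.3 − 3.6 = 0.7
x=11: ŷ = 0.4·11 = 4.4; r = 2.1 − 4.4 = -2.3
x=13: ŷ = 0.4·13 = 5.2; r = 6.8 − 5.2 = 1.6
x=15: ŷ = 0.4·15 = 6; r = 7.8 − 6 = 1.8
x=17: ŷ = 0.4·17 = 6.8; r = 4.1 − 6.8 = -2.7
x=19: ŷ = 0.4·19 = 7.6; r = 8.5 − 7.6 = 0.9
Largest |r| is 2.7 at x = 17, residual -2.7.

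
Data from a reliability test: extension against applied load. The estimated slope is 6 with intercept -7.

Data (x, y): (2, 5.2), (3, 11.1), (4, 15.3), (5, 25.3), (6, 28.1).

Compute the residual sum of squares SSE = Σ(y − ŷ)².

SSE = 9.04

x=2: ŷ = -7 + 6·2 = 5; r = 5.2 − 5 = 0.2
x=3: ŷ = -7 + 6·3 = 11; r = 11.1 − 11 = 0.1
x=4: ŷ = -7 + 6·4 = 17; r = 15.3 − 17 = -1.7
x=5: ŷ = -7 + 6·5 = 23; r = 25.3 − 23 = 2.3
x=6: ŷ = -7 + 6·6 = 29; r = 28.1 − 29 = -0.9
SSE = 0.04 + 0.01 + 2.89 + 5.29 + 0.81 = 9.04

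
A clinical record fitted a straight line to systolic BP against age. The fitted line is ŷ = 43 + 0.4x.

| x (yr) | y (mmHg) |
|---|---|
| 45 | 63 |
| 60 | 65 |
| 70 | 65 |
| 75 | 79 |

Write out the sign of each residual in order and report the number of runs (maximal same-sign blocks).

x=45: ŷ = 43 + 0.4·45 = 61; e = 63 − 61 = 2
x=60: ŷ = 43 + 0.4·60 = 67; e = 65 − 67 = -2
x=70: ŷ = 43 + 0.4·70 = 71; e = 65 − 71 = -6
x=75: ŷ = 43 + 0.4·75 = 73; e = 79 − 73 = 6
Signs: + − − +
Runs: +×1, −×2, +×1 → 3

3 runs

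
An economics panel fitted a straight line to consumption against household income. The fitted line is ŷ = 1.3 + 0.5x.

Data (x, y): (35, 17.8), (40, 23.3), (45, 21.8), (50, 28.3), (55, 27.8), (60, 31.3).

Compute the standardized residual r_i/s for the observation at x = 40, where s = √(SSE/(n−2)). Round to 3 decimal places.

x=35: ŷ = 1.3 + 0.5·35 = 18.8; r = 17.8 − 18.8 = -1
x=40: ŷ = 1.3 + 0.5·40 = 21.3; r = 23.3 − 21.3 = 2
x=45: ŷ = 1.3 + 0.5·45 = 23.8; r = 21.8 − 23.8 = -2
x=50: ŷ = 1.3 + 0.5·50 = 26.3; r = 28.3 − 26.3 = 2
x=55: ŷ = 1.3 + 0.5·55 = 28.8; r = 27.8 − 28.8 = -1
x=60: ŷ = 1.3 + 0.5·60 = 31.3; r = 31.3 − 31.3 = 0
SSE = 1 + 4 + 4 + 4 + 1 + 0 = 14
s = √(14/4) = 1.87083
r/s = 2 / 1.87083 = 1.069

1.069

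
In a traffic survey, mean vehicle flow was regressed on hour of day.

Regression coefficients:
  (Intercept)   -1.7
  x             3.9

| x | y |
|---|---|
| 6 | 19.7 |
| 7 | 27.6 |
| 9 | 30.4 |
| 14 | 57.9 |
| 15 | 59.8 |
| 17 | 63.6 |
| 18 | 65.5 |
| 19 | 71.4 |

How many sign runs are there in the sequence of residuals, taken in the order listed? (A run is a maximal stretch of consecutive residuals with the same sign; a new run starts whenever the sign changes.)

5 runs

x=6: ŷ = -1.7 + 3.9·6 = 21.7; e = 19.7 − 21.7 = -2
x=7: ŷ = -1.7 + 3.9·7 = 25.6; e = 27.6 − 25.6 = 2
x=9: ŷ = -1.7 + 3.9·9 = 33.4; e = 30.4 − 33.4 = -3
x=14: ŷ = -1.7 + 3.9·14 = 52.9; e = 57.9 − 52.9 = 5
x=15: ŷ = -1.7 + 3.9·15 = 56.8; e = 59.8 − 56.8 = 3
x=17: ŷ = -1.7 + 3.9·17 = 64.6; e = 63.6 − 64.6 = -1
x=18: ŷ = -1.7 + 3.9·18 = 68.5; e = 65.5 − 68.5 = -3
x=19: ŷ = -1.7 + 3.9·19 = 72.4; e = 71.4 − 72.4 = -1
Signs: − + − + + − − −
Runs: −×1, +×1, −×1, +×2, −×3 → 5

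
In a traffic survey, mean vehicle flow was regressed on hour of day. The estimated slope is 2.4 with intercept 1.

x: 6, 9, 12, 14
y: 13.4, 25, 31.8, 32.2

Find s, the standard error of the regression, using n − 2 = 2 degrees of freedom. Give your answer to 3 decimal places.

s = 3.124

x=6: ŷ = 1 + 2.4·6 = 15.4; e = 13.4 − 15.4 = -2
x=9: ŷ = 1 + 2.4·9 = 22.6; e = 25 − 22.6 = 2.4
x=12: ŷ = 1 + 2.4·12 = 29.8; e = 31.8 − 29.8 = 2
x=14: ŷ = 1 + 2.4·14 = 34.6; e = 32.2 − 34.6 = -2.4
SSE = 4 + 5.76 + 4 + 5.76 = 19.52
s = √(19.52/2) = √9.76 ≈ 3.124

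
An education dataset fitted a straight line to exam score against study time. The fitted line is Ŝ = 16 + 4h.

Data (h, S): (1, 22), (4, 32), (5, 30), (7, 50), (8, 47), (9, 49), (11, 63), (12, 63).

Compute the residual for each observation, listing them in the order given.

h=1: Ŝ = 16 + 4·1 = 20; e = 22 − 20 = 2
h=4: Ŝ = 16 + 4·4 = 32; e = 32 − 32 = 0
h=5: Ŝ = 16 + 4·5 = 36; e = 30 − 36 = -6
h=7: Ŝ = 16 + 4·7 = 44; e = 50 − 44 = 6
h=8: Ŝ = 16 + 4·8 = 48; e = 47 − 48 = -1
h=9: Ŝ = 16 + 4·9 = 52; e = 49 − 52 = -3
h=11: Ŝ = 16 + 4·11 = 60; e = 63 − 60 = 3
h=12: Ŝ = 16 + 4·12 = 64; e = 63 − 64 = -1

2, 0, -6, 6, -1, -3, 3, -1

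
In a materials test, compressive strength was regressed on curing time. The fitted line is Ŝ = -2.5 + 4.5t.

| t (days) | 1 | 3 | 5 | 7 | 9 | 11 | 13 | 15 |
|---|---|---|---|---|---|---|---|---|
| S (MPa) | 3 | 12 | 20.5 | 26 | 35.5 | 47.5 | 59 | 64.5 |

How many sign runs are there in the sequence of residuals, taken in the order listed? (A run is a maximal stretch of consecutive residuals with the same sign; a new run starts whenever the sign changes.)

t=1: Ŝ = -2.5 + 4.5·1 = 2; r = 3 − 2 = 1
t=3: Ŝ = -2.5 + 4.5·3 = 11; r = 12 − 11 = 1
t=5: Ŝ = -2.5 + 4.5·5 = 20; r = 20.5 − 20 = 0.5
t=7: Ŝ = -2.5 + 4.5·7 = 29; r = 26 − 29 = -3
t=9: Ŝ = -2.5 + 4.5·9 = 38; r = 35.5 − 38 = -2.5
t=11: Ŝ = -2.5 + 4.5·11 = 47; r = 47.5 − 47 = 0.5
t=13: Ŝ = -2.5 + 4.5·13 = 56; r = 59 − 56 = 3
t=15: Ŝ = -2.5 + 4.5·15 = 65; r = 64.5 − 65 = -0.5
Signs: + + + − − + + −
Runs: +×3, −×2, +×2, −×1 → 4

4 runs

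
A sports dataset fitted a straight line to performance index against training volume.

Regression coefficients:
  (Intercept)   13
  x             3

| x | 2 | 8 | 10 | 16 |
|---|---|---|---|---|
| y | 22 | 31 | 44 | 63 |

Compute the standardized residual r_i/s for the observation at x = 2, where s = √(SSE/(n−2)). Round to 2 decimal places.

x=2: ŷ = 13 + 3·2 = 19; r = 22 − 19 = 3
x=8: ŷ = 13 + 3·8 = 37; r = 31 − 37 = -6
x=10: ŷ = 13 + 3·10 = 43; r = 44 − 43 = 1
x=16: ŷ = 13 + 3·16 = 61; r = 63 − 61 = 2
SSE = 9 + 36 + 1 + 4 = 50
s = √(50/2) = 5
r/s = 3 / 5 = 0.60

0.60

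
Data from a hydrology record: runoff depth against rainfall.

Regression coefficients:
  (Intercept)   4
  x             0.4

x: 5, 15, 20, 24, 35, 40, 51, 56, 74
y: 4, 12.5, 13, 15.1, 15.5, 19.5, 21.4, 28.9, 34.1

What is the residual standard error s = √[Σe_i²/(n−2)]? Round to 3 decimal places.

s = 2.252

x=5: ŷ = 4 + 0.4·5 = 6; e = 4 − 6 = -2
x=15: ŷ = 4 + 0.4·15 = 10; e = 12.5 − 10 = 2.5
x=20: ŷ = 4 + 0.4·20 = 12; e = 13 − 12 = 1
x=24: ŷ = 4 + 0.4·24 = 13.6; e = 15.1 − 13.6 = 1.5
x=35: ŷ = 4 + 0.4·35 = 18; e = 15.5 − 18 = -2.5
x=40: ŷ = 4 + 0.4·40 = 20; e = 19.5 − 20 = -0.5
x=51: ŷ = 4 + 0.4·51 = 24.4; e = 21.4 − 24.4 = -3
x=56: ŷ = 4 + 0.4·56 = 26.4; e = 28.9 − 26.4 = 2.5
x=74: ŷ = 4 + 0.4·74 = 33.6; e = 34.1 − 33.6 = 0.5
SSE = 4 + 6.25 + 1 + 2.25 + 6.25 + 0.25 + 9 + 6.25 + 0.25 = 35.5
s = √(35.5/7) = √5.07143 ≈ 2.252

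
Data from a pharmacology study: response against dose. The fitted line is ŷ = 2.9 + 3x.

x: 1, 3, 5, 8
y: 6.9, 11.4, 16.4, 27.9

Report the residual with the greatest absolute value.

r = -1.5

x=1: ŷ = 2.9 + 3·1 = 5.9; r = 6.9 − 5.9 = 1
x=3: ŷ = 2.9 + 3·3 = 11.9; r = 11.4 − 11.9 = -0.5
x=5: ŷ = 2.9 + 3·5 = 17.9; r = 16.4 − 17.9 = -1.5
x=8: ŷ = 2.9 + 3·8 = 26.9; r = 27.9 − 26.9 = 1
Largest |r| is 1.5 at x = 5, residual -1.5.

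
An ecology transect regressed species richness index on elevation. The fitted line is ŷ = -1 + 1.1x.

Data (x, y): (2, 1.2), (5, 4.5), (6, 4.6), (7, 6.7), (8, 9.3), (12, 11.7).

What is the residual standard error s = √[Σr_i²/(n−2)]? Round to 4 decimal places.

x=2: ŷ = -1 + 1.1·2 = 1.2; r = 1.2 − 1.2 = 0
x=5: ŷ = -1 + 1.1·5 = 4.5; r = 4.5 − 4.5 = 0
x=6: ŷ = -1 + 1.1·6 = 5.6; r = 4.6 − 5.6 = -1
x=7: ŷ = -1 + 1.1·7 = 6.7; r = 6.7 − 6.7 = 0
x=8: ŷ = -1 + 1.1·8 = 7.8; r = 9.3 − 7.8 = 1.5
x=12: ŷ = -1 + 1.1·12 = 12.2; r = 11.7 − 12.2 = -0.5
SSE = 0 + 0 + 1 + 0 + 2.25 + 0.25 = 3.5
s = √(3.5/4) = √0.875 ≈ 0.9354

s = 0.9354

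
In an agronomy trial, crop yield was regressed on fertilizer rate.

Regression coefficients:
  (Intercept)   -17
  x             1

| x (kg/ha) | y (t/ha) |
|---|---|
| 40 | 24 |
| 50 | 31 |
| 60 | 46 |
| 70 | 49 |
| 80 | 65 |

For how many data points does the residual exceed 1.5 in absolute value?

x=40: ŷ = -17 + 40 = 23; e = 24 − 23 = 1
x=50: ŷ = -17 + 50 = 33; e = 31 − 33 = -2
x=60: ŷ = -17 + 60 = 43; e = 46 − 43 = 3
x=70: ŷ = -17 + 70 = 53; e = 49 − 53 = -4
x=80: ŷ = -17 + 80 = 63; e = 65 − 63 = 2
|e| > 1.5: x=50 (|e|=2), x=60 (|e|=3), x=70 (|e|=4), x=80 (|e|=2) → 4

4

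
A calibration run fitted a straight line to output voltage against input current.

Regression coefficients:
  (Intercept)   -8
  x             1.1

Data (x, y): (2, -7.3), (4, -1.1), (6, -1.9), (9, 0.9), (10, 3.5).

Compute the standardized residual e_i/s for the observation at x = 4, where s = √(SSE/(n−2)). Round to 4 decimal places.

1.3693

x=2: ŷ = -8 + 1.1·2 = -5.8; e = -7.3 − (-5.8) = -1.5
x=4: ŷ = -8 + 1.1·4 = -3.6; e = -1.1 − (-3.6) = 2.5
x=6: ŷ = -8 + 1.1·6 = -1.4; e = -1.9 − (-1.4) = -0.5
x=9: ŷ = -8 + 1.1·9 = 1.9; e = 0.9 − 1.9 = -1
x=10: ŷ = -8 + 1.1·10 = 3; e = 3.5 − 3 = 0.5
SSE = 2.25 + 6.25 + 0.25 + 1 + 0.25 = 10
s = √(10/3) = 1.82574
e/s = 2.5 / 1.82574 = 1.3693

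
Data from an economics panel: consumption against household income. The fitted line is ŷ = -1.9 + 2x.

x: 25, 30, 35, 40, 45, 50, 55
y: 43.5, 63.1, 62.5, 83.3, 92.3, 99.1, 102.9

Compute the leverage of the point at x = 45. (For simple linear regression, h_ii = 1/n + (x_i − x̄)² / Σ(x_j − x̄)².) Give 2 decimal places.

h = 0.18

x̄ = (25 + 30 + 35 + 40 + 45 + 50 + 55)/7 = 40
Σ(x − x̄)² = 225 + 100 + 25 + 0 + 25 + 100 + 225 = 700
h = 1/7 + (5)²/700 = 0.142857 + 0.0357143 = 0.18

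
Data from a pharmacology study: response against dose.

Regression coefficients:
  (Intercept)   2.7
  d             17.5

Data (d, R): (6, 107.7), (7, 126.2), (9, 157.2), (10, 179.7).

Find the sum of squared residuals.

SSE = 14

d=6: R̂ = 2.7 + 17.5·6 = 107.7; e = 107.7 − 107.7 = 0
d=7: R̂ = 2.7 + 17.5·7 = 125.2; e = 126.2 − 125.2 = 1
d=9: R̂ = 2.7 + 17.5·9 = 160.2; e = 157.2 − 160.2 = -3
d=10: R̂ = 2.7 + 17.5·10 = 177.7; e = 179.7 − 177.7 = 2
SSE = 0 + 1 + 9 + 4 = 14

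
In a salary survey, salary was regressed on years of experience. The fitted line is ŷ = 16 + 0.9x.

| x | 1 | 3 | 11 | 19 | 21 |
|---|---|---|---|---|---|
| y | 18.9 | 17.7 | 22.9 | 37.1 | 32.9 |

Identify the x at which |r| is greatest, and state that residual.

x=1: ŷ = 16 + 0.9·1 = 16.9; r = 18.9 − 16.9 = 2
x=3: ŷ = 16 + 0.9·3 = 18.7; r = 17.7 − 18.7 = -1
x=11: ŷ = 16 + 0.9·11 = 25.9; r = 22.9 − 25.9 = -3
x=19: ŷ = 16 + 0.9·19 = 33.1; r = 37.1 − 33.1 = 4
x=21: ŷ = 16 + 0.9·21 = 34.9; r = 32.9 − 34.9 = -2
Largest |r| is 4 at x = 19, residual 4.

x = 19, r = 4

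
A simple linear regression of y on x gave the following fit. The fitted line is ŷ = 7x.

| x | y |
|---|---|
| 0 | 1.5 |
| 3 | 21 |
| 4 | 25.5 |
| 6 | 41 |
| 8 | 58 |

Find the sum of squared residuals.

x=0: ŷ = 7·0 = 0; r = 1.5 − 0 = 1.5
x=3: ŷ = 7·3 = 21; r = 21 − 21 = 0
x=4: ŷ = 7·4 = 28; r = 25.5 − 28 = -2.5
x=6: ŷ = 7·6 = 42; r = 41 − 42 = -1
x=8: ŷ = 7·8 = 56; r = 58 − 56 = 2
SSE = 2.25 + 0 + 6.25 + 1 + 4 = 13.5

SSE = 13.5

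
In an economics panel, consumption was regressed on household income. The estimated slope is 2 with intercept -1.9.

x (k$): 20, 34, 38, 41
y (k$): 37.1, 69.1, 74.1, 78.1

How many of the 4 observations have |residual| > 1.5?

2

x=20: ŷ = -1.9 + 2·20 = 38.1; e = 37.1 − 38.1 = -1
x=34: ŷ = -1.9 + 2·34 = 66.1; e = 69.1 − 66.1 = 3
x=38: ŷ = -1.9 + 2·38 = 74.1; e = 74.1 − 74.1 = 0
x=41: ŷ = -1.9 + 2·41 = 80.1; e = 78.1 − 80.1 = -2
|e| > 1.5: x=34 (|e|=3), x=41 (|e|=2) → 2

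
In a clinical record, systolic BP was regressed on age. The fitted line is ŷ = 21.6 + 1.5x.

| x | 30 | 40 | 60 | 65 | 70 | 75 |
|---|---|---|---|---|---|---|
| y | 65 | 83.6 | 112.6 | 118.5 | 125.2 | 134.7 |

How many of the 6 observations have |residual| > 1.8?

1

x=30: ŷ = 21.6 + 1.5·30 = 66.6; e = 65 − 66.6 = -1.6
x=40: ŷ = 21.6 + 1.5·40 = 81.6; e = 83.6 − 81.6 = 2
x=60: ŷ = 21.6 + 1.5·60 = 111.6; e = 112.6 − 111.6 = 1
x=65: ŷ = 21.6 + 1.5·65 = 119.1; e = 118.5 − 119.1 = -0.6
x=70: ŷ = 21.6 + 1.5·70 = 126.6; e = 125.2 − 126.6 = -1.4
x=75: ŷ = 21.6 + 1.5·75 = 134.1; e = 134.7 − 134.1 = 0.6
|e| > 1.8: x=40 (|e|=2) → 1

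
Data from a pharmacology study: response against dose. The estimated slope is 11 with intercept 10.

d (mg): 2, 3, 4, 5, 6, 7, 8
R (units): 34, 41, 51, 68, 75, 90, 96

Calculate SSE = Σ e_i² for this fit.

SSE = 40

d=2: R̂ = 10 + 11·2 = 32; e = 34 − 32 = 2
d=3: R̂ = 10 + 11·3 = 43; e = 41 − 43 = -2
d=4: R̂ = 10 + 11·4 = 54; e = 51 − 54 = -3
d=5: R̂ = 10 + 11·5 = 65; e = 68 − 65 = 3
d=6: R̂ = 10 + 11·6 = 76; e = 75 − 76 = -1
d=7: R̂ = 10 + 11·7 = 87; e = 90 − 87 = 3
d=8: R̂ = 10 + 11·8 = 98; e = 96 − 98 = -2
SSE = 4 + 4 + 9 + 9 + 1 + 9 + 4 = 40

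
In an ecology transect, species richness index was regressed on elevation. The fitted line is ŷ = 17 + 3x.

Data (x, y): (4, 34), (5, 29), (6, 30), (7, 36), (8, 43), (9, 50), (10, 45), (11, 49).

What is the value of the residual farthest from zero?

x=4: ŷ = 17 + 3·4 = 29; r = 34 − 29 = 5
x=5: ŷ = 17 + 3·5 = 32; r = 29 − 32 = -3
x=6: ŷ = 17 + 3·6 = 35; r = 30 − 35 = -5
x=7: ŷ = 17 + 3·7 = 38; r = 36 − 38 = -2
x=8: ŷ = 17 + 3·8 = 41; r = 43 − 41 = 2
x=9: ŷ = 17 + 3·9 = 44; r = 50 − 44 = 6
x=10: ŷ = 17 + 3·10 = 47; r = 45 − 47 = -2
x=11: ŷ = 17 + 3·11 = 50; r = 49 − 50 = -1
Largest |r| is 6 at x = 9, residual 6.

r = 6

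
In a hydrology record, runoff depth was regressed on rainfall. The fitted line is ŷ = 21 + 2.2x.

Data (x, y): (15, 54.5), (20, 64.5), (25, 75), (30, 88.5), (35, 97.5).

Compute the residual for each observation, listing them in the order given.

0.5, -0.5, -1, 1.5, -0.5

x=15: ŷ = 21 + 2.2·15 = 54; r = 54.5 − 54 = 0.5
x=20: ŷ = 21 + 2.2·20 = 65; r = 64.5 − 65 = -0.5
x=25: ŷ = 21 + 2.2·25 = 76; r = 75 − 76 = -1
x=30: ŷ = 21 + 2.2·30 = 87; r = 88.5 − 87 = 1.5
x=35: ŷ = 21 + 2.2·35 = 98; r = 97.5 − 98 = -0.5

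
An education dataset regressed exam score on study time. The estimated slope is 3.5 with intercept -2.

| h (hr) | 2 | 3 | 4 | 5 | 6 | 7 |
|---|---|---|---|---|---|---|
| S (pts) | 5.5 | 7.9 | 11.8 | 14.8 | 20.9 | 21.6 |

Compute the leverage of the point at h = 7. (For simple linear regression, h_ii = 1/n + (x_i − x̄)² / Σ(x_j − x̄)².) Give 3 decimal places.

h = 0.524

h̄ = (2 + 3 + 4 + 5 + 6 + 7)/6 = 4.5
Σ(h − h̄)² = 6.25 + 2.25 + 0.25 + 0.25 + 2.25 + 6.25 = 17.5
h = 1/6 + (2.5)²/17.5 = 0.166667 + 0.357143 = 0.524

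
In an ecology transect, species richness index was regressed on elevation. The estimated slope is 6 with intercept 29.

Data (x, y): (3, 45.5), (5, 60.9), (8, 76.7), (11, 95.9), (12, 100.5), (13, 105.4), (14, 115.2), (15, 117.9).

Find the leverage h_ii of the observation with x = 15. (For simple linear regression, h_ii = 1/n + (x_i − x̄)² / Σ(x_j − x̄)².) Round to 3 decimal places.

h = 0.304

x̄ = (3 + 5 + 8 + 11 + 12 + 13 + 14 + 15)/8 = 10.125
Σ(x − x̄)² = 50.7656 + 26.2656 + 4.51562 + 0.765625 + 3.51562 + 8.26562 + 15.0156 + 23.7656 = 132.875
h = 1/8 + (4.875)²/132.875 = 0.125 + 0.178857 = 0.304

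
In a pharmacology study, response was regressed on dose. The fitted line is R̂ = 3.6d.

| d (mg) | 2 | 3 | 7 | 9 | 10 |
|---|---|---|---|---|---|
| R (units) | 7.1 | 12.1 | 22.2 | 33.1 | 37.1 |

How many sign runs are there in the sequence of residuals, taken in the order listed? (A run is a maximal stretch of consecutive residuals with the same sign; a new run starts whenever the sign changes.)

4 runs

d=2: R̂ = 3.6·2 = 7.2; e = 7.1 − 7.2 = -0.1
d=3: R̂ = 3.6·3 = 10.8; e = 12.1 − 10.8 = 1.3
d=7: R̂ = 3.6·7 = 25.2; e = 22.2 − 25.2 = -3
d=9: R̂ = 3.6·9 = 32.4; e = 33.1 − 32.4 = 0.7
d=10: R̂ = 3.6·10 = 36; e = 37.1 − 36 = 1.1
Signs: − + − + +
Runs: −×1, +×1, −×1, +×2 → 4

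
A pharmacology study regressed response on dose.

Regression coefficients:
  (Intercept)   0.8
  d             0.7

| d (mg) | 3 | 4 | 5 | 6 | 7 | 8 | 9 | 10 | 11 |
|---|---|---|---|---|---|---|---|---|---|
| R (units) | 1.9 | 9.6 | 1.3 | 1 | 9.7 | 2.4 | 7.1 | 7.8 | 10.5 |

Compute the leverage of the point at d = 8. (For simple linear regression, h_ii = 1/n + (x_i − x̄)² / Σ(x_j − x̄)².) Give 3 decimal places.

d̄ = (3 + 4 + 5 + 6 + 7 + 8 + 9 + 10 + 11)/9 = 7
Σ(d − d̄)² = 16 + 9 + 4 + 1 + 0 + 1 + 4 + 9 + 16 = 60
h = 1/9 + (1)²/60 = 0.111111 + 0.0166667 = 0.128

h = 0.128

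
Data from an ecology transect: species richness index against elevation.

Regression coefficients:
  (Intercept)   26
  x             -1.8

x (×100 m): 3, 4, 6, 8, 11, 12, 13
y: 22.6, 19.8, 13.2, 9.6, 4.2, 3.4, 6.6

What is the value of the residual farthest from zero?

x=3: ŷ = 26 − 1.8·3 = 20.6; r = 22.6 − 20.6 = 2
x=4: ŷ = 26 − 1.8·4 = 18.8; r = 19.8 − 18.8 = 1
x=6: ŷ = 26 − 1.8·6 = 15.2; r = 13.2 − 15.2 = -2
x=8: ŷ = 26 − 1.8·8 = 11.6; r = 9.6 − 11.6 = -2
x=11: ŷ = 26 − 1.8·11 = 6.2; r = 4.2 − 6.2 = -2
x=12: ŷ = 26 − 1.8·12 = 4.4; r = 3.4 − 4.4 = -1
x=13: ŷ = 26 − 1.8·13 = 2.6; r = 6.6 − 2.6 = 4
Largest |r| is 4 at x = 13, residual 4.

r = 4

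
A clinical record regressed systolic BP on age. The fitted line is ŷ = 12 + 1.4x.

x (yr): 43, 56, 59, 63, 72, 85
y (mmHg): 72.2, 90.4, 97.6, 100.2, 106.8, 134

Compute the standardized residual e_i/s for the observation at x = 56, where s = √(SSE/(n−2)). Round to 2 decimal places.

x=43: ŷ = 12 + 1.4·43 = 72.2; e = 72.2 − 72.2 = 0
x=56: ŷ = 12 + 1.4·56 = 90.4; e = 90.4 − 90.4 = 0
x=59: ŷ = 12 + 1.4·59 = 94.6; e = 97.6 − 94.6 = 3
x=63: ŷ = 12 + 1.4·63 = 100.2; e = 100.2 − 100.2 = 0
x=72: ŷ = 12 + 1.4·72 = 112.8; e = 106.8 − 112.8 = -6
x=85: ŷ = 12 + 1.4·85 = 131; e = 134 − 131 = 3
SSE = 0 + 0 + 9 + 0 + 36 + 9 = 54
s = √(54/4) = 3.67423
e/s = 0 / 3.67423 = 0.00

0.00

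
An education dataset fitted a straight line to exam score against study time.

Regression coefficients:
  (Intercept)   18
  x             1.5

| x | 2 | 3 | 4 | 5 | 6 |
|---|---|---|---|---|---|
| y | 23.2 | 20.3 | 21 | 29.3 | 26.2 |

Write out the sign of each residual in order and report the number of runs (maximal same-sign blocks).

x=2: ŷ = 18 + 1.5·2 = 21; e = 23.2 − 21 = 2.2
x=3: ŷ = 18 + 1.5·3 = 22.5; e = 20.3 − 22.5 = -2.2
x=4: ŷ = 18 + 1.5·4 = 24; e = 21 − 24 = -3
x=5: ŷ = 18 + 1.5·5 = 25.5; e = 29.3 − 25.5 = 3.8
x=6: ŷ = 18 + 1.5·6 = 27; e = 26.2 − 27 = -0.8
Signs: + − − + −
Runs: +×1, −×2, +×1, −×1 → 4

4 runs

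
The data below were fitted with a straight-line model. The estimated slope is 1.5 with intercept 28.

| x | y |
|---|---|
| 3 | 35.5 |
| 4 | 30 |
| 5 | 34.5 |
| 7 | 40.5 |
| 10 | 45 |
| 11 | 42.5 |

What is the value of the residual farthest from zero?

x=3: ŷ = 28 + 1.5·3 = 32.5; e = 35.5 − 32.5 = 3
x=4: ŷ = 28 + 1.5·4 = 34; e = 30 − 34 = -4
x=5: ŷ = 28 + 1.5·5 = 35.5; e = 34.5 − 35.5 = -1
x=7: ŷ = 28 + 1.5·7 = 38.5; e = 40.5 − 38.5 = 2
x=10: ŷ = 28 + 1.5·10 = 43; e = 45 − 43 = 2
x=11: ŷ = 28 + 1.5·11 = 44.5; e = 42.5 − 44.5 = -2
Largest |e| is 4 at x = 4, residual -4.

e = -4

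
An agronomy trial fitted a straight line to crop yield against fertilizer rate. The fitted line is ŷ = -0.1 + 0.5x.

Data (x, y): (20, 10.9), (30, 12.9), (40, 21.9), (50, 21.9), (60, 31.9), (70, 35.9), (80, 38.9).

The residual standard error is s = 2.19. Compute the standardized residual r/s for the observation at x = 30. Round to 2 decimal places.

-0.91

ŷ = -0.1 + 0.5·30 = 14.9
r = 12.9 − 14.9 = -2
r/s = -2 / 2.19 = -0.91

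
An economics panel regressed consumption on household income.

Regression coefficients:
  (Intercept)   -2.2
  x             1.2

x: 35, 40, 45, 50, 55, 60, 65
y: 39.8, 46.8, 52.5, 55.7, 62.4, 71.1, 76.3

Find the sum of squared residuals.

SSE = 9.8

x=35: ŷ = -2.2 + 1.2·35 = 39.8; e = 39.8 − 39.8 = 0
x=40: ŷ = -2.2 + 1.2·40 = 45.8; e = 46.8 − 45.8 = 1
x=45: ŷ = -2.2 + 1.2·45 = 51.8; e = 52.5 − 51.8 = 0.7
x=50: ŷ = -2.2 + 1.2·50 = 57.8; e = 55.7 − 57.8 = -2.1
x=55: ŷ = -2.2 + 1.2·55 = 63.8; e = 62.4 − 63.8 = -1.4
x=60: ŷ = -2.2 + 1.2·60 = 69.8; e = 71.1 − 69.8 = 1.3
x=65: ŷ = -2.2 + 1.2·65 = 75.8; e = 76.3 − 75.8 = 0.5
SSE = 0 + 1 + 0.49 + 4.41 + 1.96 + 1.69 + 0.25 = 9.8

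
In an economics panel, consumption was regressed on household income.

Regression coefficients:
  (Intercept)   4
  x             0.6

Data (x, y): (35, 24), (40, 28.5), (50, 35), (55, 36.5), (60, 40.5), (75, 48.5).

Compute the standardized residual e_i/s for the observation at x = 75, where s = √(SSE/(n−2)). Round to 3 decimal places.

-0.577

x=35: ŷ = 4 + 0.6·35 = 25; e = 24 − 25 = -1
x=40: ŷ = 4 + 0.6·40 = 28; e = 28.5 − 28 = 0.5
x=50: ŷ = 4 + 0.6·50 = 34; e = 35 − 34 = 1
x=55: ŷ = 4 + 0.6·55 = 37; e = 36.5 − 37 = -0.5
x=60: ŷ = 4 + 0.6·60 = 40; e = 40.5 − 40 = 0.5
x=75: ŷ = 4 + 0.6·75 = 49; e = 48.5 − 49 = -0.5
SSE = 1 + 0.25 + 1 + 0.25 + 0.25 + 0.25 = 3
s = √(3/4) = 0.866025
e/s = -0.5 / 0.866025 = -0.577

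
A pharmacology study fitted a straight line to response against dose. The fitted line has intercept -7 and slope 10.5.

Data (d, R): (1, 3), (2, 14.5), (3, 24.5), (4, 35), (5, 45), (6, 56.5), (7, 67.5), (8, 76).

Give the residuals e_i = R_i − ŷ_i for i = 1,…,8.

d=1: ŷ = -7 + 10.5·1 = 3.5; e = 3 − 3.5 = -0.5
d=2: ŷ = -7 + 10.5·2 = 14; e = 14.5 − 14 = 0.5
d=3: ŷ = -7 + 10.5·3 = 24.5; e = 24.5 − 24.5 = 0
d=4: ŷ = -7 + 10.5·4 = 35; e = 35 − 35 = 0
d=5: ŷ = -7 + 10.5·5 = 45.5; e = 45 − 45.5 = -0.5
d=6: ŷ = -7 + 10.5·6 = 56; e = 56.5 − 56 = 0.5
d=7: ŷ = -7 + 10.5·7 = 66.5; e = 67.5 − 66.5 = 1
d=8: ŷ = -7 + 10.5·8 = 77; e = 76 − 77 = -1

-0.5, 0.5, 0, 0, -0.5, 0.5, 1, -1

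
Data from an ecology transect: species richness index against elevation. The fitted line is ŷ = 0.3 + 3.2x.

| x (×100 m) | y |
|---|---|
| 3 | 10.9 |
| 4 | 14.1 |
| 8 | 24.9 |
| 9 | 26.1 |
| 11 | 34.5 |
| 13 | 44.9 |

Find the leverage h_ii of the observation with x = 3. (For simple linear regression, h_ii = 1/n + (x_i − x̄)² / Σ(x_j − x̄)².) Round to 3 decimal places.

x̄ = (3 + 4 + 8 + 9 + 11 + 13)/6 = 8
Σ(x − x̄)² = 25 + 16 + 0 + 1 + 9 + 25 = 76
h = 1/6 + (-5)²/76 = 0.166667 + 0.328947 = 0.496

h = 0.496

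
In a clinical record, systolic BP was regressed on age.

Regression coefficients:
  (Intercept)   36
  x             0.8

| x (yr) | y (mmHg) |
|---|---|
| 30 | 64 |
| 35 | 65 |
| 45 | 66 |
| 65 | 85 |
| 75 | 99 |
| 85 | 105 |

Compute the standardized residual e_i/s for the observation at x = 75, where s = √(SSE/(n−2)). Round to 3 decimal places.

0.707

x=30: ŷ = 36 + 0.8·30 = 60; e = 64 − 60 = 4
x=35: ŷ = 36 + 0.8·35 = 64; e = 65 − 64 = 1
x=45: ŷ = 36 + 0.8·45 = 72; e = 66 − 72 = -6
x=65: ŷ = 36 + 0.8·65 = 88; e = 85 − 88 = -3
x=75: ŷ = 36 + 0.8·75 = 96; e = 99 − 96 = 3
x=85: ŷ = 36 + 0.8·85 = 104; e = 105 − 104 = 1
SSE = 16 + 1 + 36 + 9 + 9 + 1 = 72
s = √(72/4) = 4.24264
e/s = 3 / 4.24264 = 0.707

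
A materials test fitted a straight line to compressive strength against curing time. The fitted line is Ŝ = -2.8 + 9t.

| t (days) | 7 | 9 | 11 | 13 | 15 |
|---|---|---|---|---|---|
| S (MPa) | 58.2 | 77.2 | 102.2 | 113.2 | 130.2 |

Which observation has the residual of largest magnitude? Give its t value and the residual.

t=7: Ŝ = -2.8 + 9·7 = 60.2; e = 58.2 − 60.2 = -2
t=9: Ŝ = -2.8 + 9·9 = 78.2; e = 77.2 − 78.2 = -1
t=11: Ŝ = -2.8 + 9·11 = 96.2; e = 102.2 − 96.2 = 6
t=13: Ŝ = -2.8 + 9·13 = 114.2; e = 113.2 − 114.2 = -1
t=15: Ŝ = -2.8 + 9·15 = 132.2; e = 130.2 − 132.2 = -2
Largest |e| is 6 at t = 11, residual 6.

t = 11, e = 6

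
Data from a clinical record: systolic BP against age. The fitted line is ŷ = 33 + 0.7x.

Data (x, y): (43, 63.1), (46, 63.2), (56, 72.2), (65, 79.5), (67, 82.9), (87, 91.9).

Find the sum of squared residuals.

x=43: ŷ = 33 + 0.7·43 = 63.1; r = 63.1 − 63.1 = 0
x=46: ŷ = 33 + 0.7·46 = 65.2; r = 63.2 − 65.2 = -2
x=56: ŷ = 33 + 0.7·56 = 72.2; r = 72.2 − 72.2 = 0
x=65: ŷ = 33 + 0.7·65 = 78.5; r = 79.5 − 78.5 = 1
x=67: ŷ = 33 + 0.7·67 = 79.9; r = 82.9 − 79.9 = 3
x=87: ŷ = 33 + 0.7·87 = 93.9; r = 91.9 − 93.9 = -2
SSE = 0 + 4 + 0 + 1 + 9 + 4 = 18

SSE = 18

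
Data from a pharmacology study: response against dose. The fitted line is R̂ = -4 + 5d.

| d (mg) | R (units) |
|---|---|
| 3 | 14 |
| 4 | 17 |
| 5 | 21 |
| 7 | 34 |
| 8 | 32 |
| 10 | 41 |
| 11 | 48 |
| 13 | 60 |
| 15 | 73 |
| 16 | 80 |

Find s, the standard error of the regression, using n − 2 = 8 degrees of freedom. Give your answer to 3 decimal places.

d=3: R̂ = -4 + 5·3 = 11; e = 14 − 11 = 3
d=4: R̂ = -4 + 5·4 = 16; e = 17 − 16 = 1
d=5: R̂ = -4 + 5·5 = 21; e = 21 − 21 = 0
d=7: R̂ = -4 + 5·7 = 31; e = 34 − 31 = 3
d=8: R̂ = -4 + 5·8 = 36; e = 32 − 36 = -4
d=10: R̂ = -4 + 5·10 = 46; e = 41 − 46 = -5
d=11: R̂ = -4 + 5·11 = 51; e = 48 − 51 = -3
d=13: R̂ = -4 + 5·13 = 61; e = 60 − 61 = -1
d=15: R̂ = -4 + 5·15 = 71; e = 73 − 71 = 2
d=16: R̂ = -4 + 5·16 = 76; e = 80 − 76 = 4
SSE = 9 + 1 + 0 + 9 + 16 + 25 + 9 + 1 + 4 + 16 = 90
s = √(90/8) = √11.25 ≈ 3.354

s = 3.354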